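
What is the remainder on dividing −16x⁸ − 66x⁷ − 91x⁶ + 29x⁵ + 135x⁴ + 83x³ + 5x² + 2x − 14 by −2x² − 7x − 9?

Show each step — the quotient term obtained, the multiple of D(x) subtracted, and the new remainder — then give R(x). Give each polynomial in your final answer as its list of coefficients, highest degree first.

Step 1: lead(−16x⁸ − 66x⁷ − 91x⁶ + 29x⁵ + 135x⁴ + 83x³ + 5x² + 2x − 14) ÷ lead(D) = −16x⁸ ÷ −2x² = 8x⁶. Subtract (8x⁶)·D = −16x⁸ − 56x⁷ − 72x⁶. Remainder: −10x⁷ − 19x⁶ + 29x⁵ + 135x⁴ + 83x³ + 5x² + 2x − 14.
Step 2: lead(−10x⁷ − 19x⁶ + 29x⁵ + 135x⁴ + 83x³ + 5x² + 2x − 14) ÷ lead(D) = −10x⁷ ÷ −2x² = 5x⁵. Subtract (5x⁵)·D = −10x⁷ − 35x⁶ − 45x⁵. Remainder: 16x⁶ + 74x⁵ + 135x⁴ + 83x³ + 5x² + 2x − 14.
Step 3: lead(16x⁶ + 74x⁵ + 135x⁴ + 83x³ + 5x² + 2x − 14) ÷ lead(D) = 16x⁶ ÷ −2x² = −8x⁴. Subtract (−8x⁴)·D = 16x⁶ + 56x⁵ + 72x⁴. Remainder: 18x⁵ + 63x⁴ + 83x³ + 5x² + 2x − 14.
Step 4: lead(18x⁵ + 63x⁴ + 83x³ + 5x² + 2x − 14) ÷ lead(D) = 18x⁵ ÷ −2x² = −9x³. Subtract (−9x³)·D = 18x⁵ + 63x⁴ + 81x³. Remainder: 2x³ + 5x² + 2x − 14.
Step 5: lead(2x³ + 5x² + 2x − 14) ÷ lead(D) = 2x³ ÷ −2x² = −x. Subtract (−x)·D = 2x³ + 7x² + 9x. Remainder: −2x² − 7x − 14.
Step 6: lead(−2x² − 7x − 14) ÷ lead(D) = −2x² ÷ −2x² = 1. Subtract (1)·D = −2x² − 7x − 9. Remainder: −5.

R = [-5]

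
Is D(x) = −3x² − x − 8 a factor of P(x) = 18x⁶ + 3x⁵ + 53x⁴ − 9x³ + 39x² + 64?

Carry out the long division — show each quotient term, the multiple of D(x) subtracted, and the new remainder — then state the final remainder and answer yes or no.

R(x) = 0, so D(x) is a factor of P(x). yes

Step 1: lead(18x⁶ + 3x⁵ + 53x⁴ − 9x³ + 39x² + 64) ÷ lead(D) = 18x⁶ ÷ −3x² = −6x⁴. Subtract (−6x⁴)·D = 18x⁶ + 6x⁵ + 48x⁴. Remainder: −3x⁵ + 5x⁴ − 9x³ + 39x² + 64.
Step 2: lead(−3x⁵ + 5x⁴ − 9x³ + 39x² + 64) ÷ lead(D) = −3x⁵ ÷ −3x² = x³. Subtract (x³)·D = −3x⁵ − x⁴ − 8x³. Remainder: 6x⁴ − x³ + 39x² + 64.
Step 3: lead(6x⁴ − x³ + 39x² + 64) ÷ lead(D) = 6x⁴ ÷ −3x² = −2x². Subtract (−2x²)·D = 6x⁴ + 2x³ + 16x². Remainder: −3x³ + 23x² + 64.
Step 4: lead(−3x³ + 23x² + 64) ÷ lead(D) = −3x³ ÷ −3x² = x. Subtract (x)·D = −3x³ − x² − 8x. Remainder: 24x² + 8x + 64.
Step 5: lead(24x² + 8x + 64) ÷ lead(D) = 24x² ÷ −3x² = −8. Subtract (−8)·D = 24x² + 8x + 64. Remainder: 0.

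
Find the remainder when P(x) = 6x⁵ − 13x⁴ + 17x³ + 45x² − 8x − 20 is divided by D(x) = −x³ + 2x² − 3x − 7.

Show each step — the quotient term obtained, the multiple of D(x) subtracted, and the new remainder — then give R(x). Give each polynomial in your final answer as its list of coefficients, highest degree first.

Step 1: lead(6x⁵ − 13x⁴ + 17x³ + 45x² − 8x − 20) ÷ lead(D) = 6x⁵ ÷ −x³ = −6x². Subtract (−6x²)·D = 6x⁵ − 12x⁴ + 18x³ + 42x². Remainder: −x⁴ − x³ + 3x² − 8x − 20.
Step 2: lead(−x⁴ − x³ + 3x² − 8x − 20) ÷ lead(D) = −x⁴ ÷ −x³ = x. Subtract (x)·D = −x⁴ + 2x³ − 3x² − 7x. Remainder: −3x³ + 6x² − x − 20.
Step 3: lead(−3x³ + 6x² − x − 20) ÷ lead(D) = −3x³ ÷ −x³ = 3. Subtract (3)·D = −3x³ + 6x² − 9x − 21. Remainder: 8x + 1.

R = [8, 1]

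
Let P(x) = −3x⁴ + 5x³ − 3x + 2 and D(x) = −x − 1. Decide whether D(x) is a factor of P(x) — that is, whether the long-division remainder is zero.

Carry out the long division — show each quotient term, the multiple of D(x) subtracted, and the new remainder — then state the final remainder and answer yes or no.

R(x) = −3, so D(x) is not a factor of P(x). no

Step 1: lead(−3x⁴ + 5x³ − 3x + 2) ÷ lead(D) = −3x⁴ ÷ −x = 3x³. Subtract (3x³)·D = −3x⁴ − 3x³. Remainder: 8x³ − 3x + 2.
Step 2: lead(8x³ − 3x + 2) ÷ lead(D) = 8x³ ÷ −x = −8x². Subtract (−8x²)·D = 8x³ + 8x². Remainder: −8x² − 3x + 2.
Step 3: lead(−8x² − 3x + 2) ÷ lead(D) = −8x² ÷ −x = 8x. Subtract (8x)·D = −8x² − 8x. Remainder: 5x + 2.
Step 4: lead(5x + 2) ÷ lead(D) = 5x ÷ −x = −5. Subtract (−5)·D = 5x + 5. Remainder: −3.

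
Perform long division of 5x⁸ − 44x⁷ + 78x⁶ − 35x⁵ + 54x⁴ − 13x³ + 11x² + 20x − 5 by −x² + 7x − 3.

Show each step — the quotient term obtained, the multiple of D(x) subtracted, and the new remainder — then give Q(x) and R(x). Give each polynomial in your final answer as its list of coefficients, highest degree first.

Q = [-5, 9, 0, 8, 2, 3, 4]; R = [1, 7]

Step 1: lead(5x⁸ − 44x⁷ + 78x⁶ − 35x⁵ + 54x⁴ − 13x³ + 11x² + 20x − 5) ÷ lead(D) = 5x⁸ ÷ −x² = −5x⁶. Subtract (−5x⁶)·D = 5x⁸ − 35x⁷ + 15x⁶. Remainder: −9x⁷ + 63x⁶ − 35x⁵ + 54x⁴ − 13x³ + 11x² + 20x − 5.
Step 2: lead(−9x⁷ + 63x⁶ − 35x⁵ + 54x⁴ − 13x³ + 11x² + 20x − 5) ÷ lead(D) = −9x⁷ ÷ −x² = 9x⁵. Subtract (9x⁵)·D = −9x⁷ + 63x⁶ − 27x⁵. Remainder: −8x⁵ + 54x⁴ − 13x³ + 11x² + 20x − 5.
Step 3: lead(−8x⁵ + 54x⁴ − 13x³ + 11x² + 20x − 5) ÷ lead(D) = −8x⁵ ÷ −x² = 8x³. Subtract (8x³)·D = −8x⁵ + 56x⁴ − 24x³. Remainder: −2x⁴ + 11x³ + 11x² + 20x − 5.
Step 4: lead(−2x⁴ + 11x³ + 11x² + 20x − 5) ÷ lead(D) = −2x⁴ ÷ −x² = 2x². Subtract (2x²)·D = −2x⁴ + 14x³ − 6x². Remainder: −3x³ + 17x² + 20x − 5.
Step 5: lead(−3x³ + 17x² + 20x − 5) ÷ lead(D) = −3x³ ÷ −x² = 3x. Subtract (3x)·D = −3x³ + 21x² − 9x. Remainder: −4x² + 29x − 5.
Step 6: lead(−4x² + 29x − 5) ÷ lead(D) = −4x² ÷ −x² = 4. Subtract (4)·D = −4x² + 28x − 12. Remainder: x + 7.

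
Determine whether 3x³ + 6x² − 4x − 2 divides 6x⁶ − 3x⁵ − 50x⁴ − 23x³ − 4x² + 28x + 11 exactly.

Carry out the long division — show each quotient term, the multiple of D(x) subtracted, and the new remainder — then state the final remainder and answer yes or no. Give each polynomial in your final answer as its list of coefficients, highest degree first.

R = [1], so D(x) is not a factor of P(x). no

Step 1: lead(6x⁶ − 3x⁵ − 50x⁴ − 23x³ − 4x² + 28x + 11) ÷ lead(D) = 6x⁶ ÷ 3x³ = 2x³. Subtract (2x³)·D = 6x⁶ + 12x⁵ − 8x⁴ − 4x³. Remainder: −15x⁵ − 42x⁴ − 19x³ − 4x² + 28x + 11.
Step 2: lead(−15x⁵ − 42x⁴ − 19x³ − 4x² + 28x + 11) ÷ lead(D) = −15x⁵ ÷ 3x³ = −5x². Subtract (−5x²)·D = −15x⁵ − 30x⁴ + 20x³ + 10x². Remainder: −12x⁴ − 39x³ − 14x² + 28x + 11.
Step 3: lead(−12x⁴ − 39x³ − 14x² + 28x + 11) ÷ lead(D) = −12x⁴ ÷ 3x³ = −4x. Subtract (−4x)·D = −12x⁴ − 24x³ + 16x² + 8x. Remainder: −15x³ − 30x² + 20x + 11.
Step 4: lead(−15x³ − 30x² + 20x + 11) ÷ lead(D) = −15x³ ÷ 3x³ = −5. Subtract (−5)·D = −15x³ − 30x² + 20x + 10. Remainder: 1.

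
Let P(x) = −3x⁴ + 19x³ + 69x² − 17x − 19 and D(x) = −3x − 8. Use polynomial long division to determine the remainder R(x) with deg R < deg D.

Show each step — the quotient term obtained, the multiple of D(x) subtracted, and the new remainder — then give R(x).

Step 1: lead(−3x⁴ + 19x³ + 69x² − 17x − 19) ÷ lead(D) = −3x⁴ ÷ −3x = x³. Subtract (x³)·D = −3x⁴ − 8x³. Remainder: 27x³ + 69x² − 17x − 19.
Step 2: lead(27x³ + 69x² − 17x − 19) ÷ lead(D) = 27x³ ÷ −3x = −9x². Subtract (−9x²)·D = 27x³ + 72x². Remainder: −3x² − 17x − 19.
Step 3: lead(−3x² − 17x − 19) ÷ lead(D) = −3x² ÷ −3x = x. Subtract (x)·D = −3x² − 8x. Remainder: −9x − 19.
Step 4: lead(−9x − 19) ÷ lead(D) = −9x ÷ −3x = 3. Subtract (3)·D = −9x − 24. Remainder: 5.

R(x) = 5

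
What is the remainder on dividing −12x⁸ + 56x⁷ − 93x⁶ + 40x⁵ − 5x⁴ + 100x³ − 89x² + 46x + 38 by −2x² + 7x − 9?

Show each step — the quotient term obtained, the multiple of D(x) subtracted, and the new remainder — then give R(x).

R(x) = −7

Step 1: lead(−12x⁸ + 56x⁷ − 93x⁶ + 40x⁵ − 5x⁴ + 100x³ − 89x² + 46x + 38) ÷ lead(D) = −12x⁸ ÷ −2x² = 6x⁶. Subtract (6x⁶)·D = −12x⁸ + 42x⁷ − 54x⁶. Remainder: 14x⁷ − 39x⁶ + 40x⁵ − 5x⁴ + 100x³ − 89x² + 46x + 38.
Step 2: lead(14x⁷ − 39x⁶ + 40x⁵ − 5x⁴ + 100x³ − 89x² + 46x + 38) ÷ lead(D) = 14x⁷ ÷ −2x² = −7x⁵. Subtract (−7x⁵)·D = 14x⁷ − 49x⁶ + 63x⁵. Remainder: 10x⁶ − 23x⁵ − 5x⁴ + 100x³ − 89x² + 46x + 38.
Step 3: lead(10x⁶ − 23x⁵ − 5x⁴ + 100x³ − 89x² + 46x + 38) ÷ lead(D) = 10x⁶ ÷ −2x² = −5x⁴. Subtract (−5x⁴)·D = 10x⁶ − 35x⁵ + 45x⁴. Remainder: 12x⁵ − 50x⁴ + 100x³ − 89x² + 46x + 38.
Step 4: lead(12x⁵ − 50x⁴ + 100x³ − 89x² + 46x + 38) ÷ lead(D) = 12x⁵ ÷ −2x² = −6x³. Subtract (−6x³)·D = 12x⁵ − 42x⁴ + 54x³. Remainder: −8x⁴ + 46x³ − 89x² + 46x + 38.
Step 5: lead(−8x⁴ + 46x³ − 89x² + 46x + 38) ÷ lead(D) = −8x⁴ ÷ −2x² = 4x². Subtract (4x²)·D = −8x⁴ + 28x³ − 36x². Remainder: 18x³ − 53x² + 46x + 38.
Step 6: lead(18x³ − 53x² + 46x + 38) ÷ lead(D) = 18x³ ÷ −2x² = −9x. Subtract (−9x)·D = 18x³ − 63x² + 81x. Remainder: 10x² − 35x + 38.
Step 7: lead(10x² − 35x + 38) ÷ lead(D) = 10x² ÷ −2x² = −5. Subtract (−5)·D = 10x² − 35x + 45. Remainder: −7.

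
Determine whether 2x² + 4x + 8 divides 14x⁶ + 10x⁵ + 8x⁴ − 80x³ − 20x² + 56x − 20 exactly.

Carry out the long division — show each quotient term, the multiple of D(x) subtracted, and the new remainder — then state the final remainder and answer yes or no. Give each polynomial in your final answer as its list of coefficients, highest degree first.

R = [-4], so D(x) is not a factor of P(x). no

Step 1: lead(14x⁶ + 10x⁵ + 8x⁴ − 80x³ − 20x² + 56x − 20) ÷ lead(D) = 14x⁶ ÷ 2x² = 7x⁴. Subtract (7x⁴)·D = 14x⁶ + 28x⁵ + 56x⁴. Remainder: −18x⁵ − 48x⁴ − 80x³ − 20x² + 56x − 20.
Step 2: lead(−18x⁵ − 48x⁴ − 80x³ − 20x² + 56x − 20) ÷ lead(D) = −18x⁵ ÷ 2x² = −9x³. Subtract (−9x³)·D = −18x⁵ − 36x⁴ − 72x³. Remainder: −12x⁴ − 8x³ − 20x² + 56x − 20.
Step 3: lead(−12x⁴ − 8x³ − 20x² + 56x − 20) ÷ lead(D) = −12x⁴ ÷ 2x² = −6x². Subtract (−6x²)·D = −12x⁴ − 24x³ − 48x². Remainder: 16x³ + 28x² + 56x − 20.
Step 4: lead(16x³ + 28x² + 56x − 20) ÷ lead(D) = 16x³ ÷ 2x² = 8x. Subtract (8x)·D = 16x³ + 32x² + 64x. Remainder: −4x² − 8x − 20.
Step 5: lead(−4x² − 8x − 20) ÷ lead(D) = −4x² ÷ 2x² = −2. Subtract (−2)·D = −4x² − 8x − 16. Remainder: −4.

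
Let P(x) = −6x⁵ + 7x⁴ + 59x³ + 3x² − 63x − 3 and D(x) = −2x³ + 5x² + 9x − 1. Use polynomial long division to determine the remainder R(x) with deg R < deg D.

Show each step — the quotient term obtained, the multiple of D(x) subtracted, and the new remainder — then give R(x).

R(x) = −5x − 9

Step 1: lead(−6x⁵ + 7x⁴ + 59x³ + 3x² − 63x − 3) ÷ lead(D) = −6x⁵ ÷ −2x³ = 3x². Subtract (3x²)·D = −6x⁵ + 15x⁴ + 27x³ − 3x². Remainder: −8x⁴ + 32x³ + 6x² − 63x − 3.
Step 2: lead(−8x⁴ + 32x³ + 6x² − 63x − 3) ÷ lead(D) = −8x⁴ ÷ −2x³ = 4x. Subtract (4x)·D = −8x⁴ + 20x³ + 36x² − 4x. Remainder: 12x³ − 30x² − 59x − 3.
Step 3: lead(12x³ − 30x² − 59x − 3) ÷ lead(D) = 12x³ ÷ −2x³ = −6. Subtract (−6)·D = 12x³ − 30x² − 54x + 6. Remainder: −5x − 9.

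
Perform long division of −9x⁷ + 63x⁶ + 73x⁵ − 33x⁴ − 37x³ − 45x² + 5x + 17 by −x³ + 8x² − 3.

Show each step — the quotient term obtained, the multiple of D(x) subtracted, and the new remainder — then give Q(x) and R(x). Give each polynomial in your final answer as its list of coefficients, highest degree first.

Q = [9, 9, -1, -2, -6]; R = [-1, -1]

Step 1: lead(−9x⁷ + 63x⁶ + 73x⁵ − 33x⁴ − 37x³ − 45x² + 5x + 17) ÷ lead(D) = −9x⁷ ÷ −x³ = 9x⁴. Subtract (9x⁴)·D = −9x⁷ + 72x⁶ − 27x⁴. Remainder: −9x⁶ + 73x⁵ − 6x⁴ − 37x³ − 45x² + 5x + 17.
Step 2: lead(−9x⁶ + 73x⁵ − 6x⁴ − 37x³ − 45x² + 5x + 17) ÷ lead(D) = −9x⁶ ÷ −x³ = 9x³. Subtract (9x³)·D = −9x⁶ + 72x⁵ − 27x³. Remainder: x⁵ − 6x⁴ − 10x³ − 45x² + 5x + 17.
Step 3: lead(x⁵ − 6x⁴ − 10x³ − 45x² + 5x + 17) ÷ lead(D) = x⁵ ÷ −x³ = −x². Subtract (−x²)·D = x⁵ − 8x⁴ + 3x². Remainder: 2x⁴ − 10x³ − 48x² + 5x + 17.
Step 4: lead(2x⁴ − 10x³ − 48x² + 5x + 17) ÷ lead(D) = 2x⁴ ÷ −x³ = −2x. Subtract (−2x)·D = 2x⁴ − 16x³ + 6x. Remainder: 6x³ − 48x² − x + 17.
Step 5: lead(6x³ − 48x² − x + 17) ÷ lead(D) = 6x³ ÷ −x³ = −6. Subtract (−6)·D = 6x³ − 48x² + 18. Remainder: −x − 1.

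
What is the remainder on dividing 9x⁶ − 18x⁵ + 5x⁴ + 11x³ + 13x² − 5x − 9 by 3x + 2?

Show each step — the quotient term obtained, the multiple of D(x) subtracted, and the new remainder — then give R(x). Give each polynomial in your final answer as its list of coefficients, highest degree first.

R = [1]

Step 1: lead(9x⁶ − 18x⁵ + 5x⁴ + 11x³ + 13x² − 5x − 9) ÷ lead(D) = 9x⁶ ÷ 3x = 3x⁵. Subtract (3x⁵)·D = 9x⁶ + 6x⁵. Remainder: −24x⁵ + 5x⁴ + 11x³ + 13x² − 5x − 9.
Step 2: lead(−24x⁵ + 5x⁴ + 11x³ + 13x² − 5x − 9) ÷ lead(D) = −24x⁵ ÷ 3x = −8x⁴. Subtract (−8x⁴)·D = −24x⁵ − 16x⁴. Remainder: 21x⁴ + 11x³ + 13x² − 5x − 9.
Step 3: lead(21x⁴ + 11x³ + 13x² − 5x − 9) ÷ lead(D) = 21x⁴ ÷ 3x = 7x³. Subtract (7x³)·D = 21x⁴ + 14x³. Remainder: −3x³ + 13x² − 5x − 9.
Step 4: lead(−3x³ + 13x² − 5x − 9) ÷ lead(D) = −3x³ ÷ 3x = −x². Subtract (−x²)·D = −3x³ − 2x². Remainder: 15x² − 5x − 9.
Step 5: lead(15x² − 5x − 9) ÷ lead(D) = 15x² ÷ 3x = 5x. Subtract (5x)·D = 15x² + 10x. Remainder: −15x − 9.
Step 6: lead(−15x − 9) ÷ lead(D) = −15x ÷ 3x = −5. Subtract (−5)·D = −15x − 10. Remainder: 1.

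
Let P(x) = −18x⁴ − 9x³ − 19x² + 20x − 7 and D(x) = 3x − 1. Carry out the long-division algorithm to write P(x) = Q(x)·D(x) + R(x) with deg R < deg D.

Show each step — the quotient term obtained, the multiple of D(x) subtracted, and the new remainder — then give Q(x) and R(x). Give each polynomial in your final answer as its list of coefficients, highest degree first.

Step 1: lead(−18x⁴ − 9x³ − 19x² + 20x − 7) ÷ lead(D) = −18x⁴ ÷ 3x = −6x³. Subtract (−6x³)·D = −18x⁴ + 6x³. Remainder: −15x³ − 19x² + 20x − 7.
Step 2: lead(−15x³ − 19x² + 20x − 7) ÷ lead(D) = −15x³ ÷ 3x = −5x². Subtract (−5x²)·D = −15x³ + 5x². Remainder: −24x² + 20x − 7.
Step 3: lead(−24x² + 20x − 7) ÷ lead(D) = −24x² ÷ 3x = −8x. Subtract (−8x)·D = −24x² + 8x. Remainder: 12x − 7.
Step 4: lead(12x − 7) ÷ lead(D) = 12x ÷ 3x = 4. Subtract (4)·D = 12x − 4. Remainder: −3.

Q = [-6, -5, -8, 4]; R = [-3]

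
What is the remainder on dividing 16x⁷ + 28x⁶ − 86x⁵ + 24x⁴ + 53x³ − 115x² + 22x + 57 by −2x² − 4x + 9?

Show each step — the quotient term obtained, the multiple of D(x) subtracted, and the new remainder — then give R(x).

R(x) = 5x − 6

Step 1: lead(16x⁷ + 28x⁶ − 86x⁵ + 24x⁴ + 53x³ − 115x² + 22x + 57) ÷ lead(D) = 16x⁷ ÷ −2x² = −8x⁵. Subtract (−8x⁵)·D = 16x⁷ + 32x⁶ − 72x⁵. Remainder: −4x⁶ − 14x⁵ + 24x⁴ + 53x³ − 115x² + 22x + 57.
Step 2: lead(−4x⁶ − 14x⁵ + 24x⁴ + 53x³ − 115x² + 22x + 57) ÷ lead(D) = −4x⁶ ÷ −2x² = 2x⁴. Subtract (2x⁴)·D = −4x⁶ − 8x⁵ + 18x⁴. Remainder: −6x⁵ + 6x⁴ + 53x³ − 115x² + 22x + 57.
Step 3: lead(−6x⁵ + 6x⁴ + 53x³ − 115x² + 22x + 57) ÷ lead(D) = −6x⁵ ÷ −2x² = 3x³. Subtract (3x³)·D = −6x⁵ − 12x⁴ + 27x³. Remainder: 18x⁴ + 26x³ − 115x² + 22x + 57.
Step 4: lead(18x⁴ + 26x³ − 115x² + 22x + 57) ÷ lead(D) = 18x⁴ ÷ −2x² = −9x². Subtract (−9x²)·D = 18x⁴ + 36x³ − 81x². Remainder: −10x³ − 34x² + 22x + 57.
Step 5: lead(−10x³ − 34x² + 22x + 57) ÷ lead(D) = −10x³ ÷ −2x² = 5x. Subtract (5x)·D = −10x³ − 20x² + 45x. Remainder: −14x² − 23x + 57.
Step 6: lead(−14x² − 23x + 57) ÷ lead(D) = −14x² ÷ −2x² = 7. Subtract (7)·D = −14x² − 28x + 63. Remainder: 5x − 6.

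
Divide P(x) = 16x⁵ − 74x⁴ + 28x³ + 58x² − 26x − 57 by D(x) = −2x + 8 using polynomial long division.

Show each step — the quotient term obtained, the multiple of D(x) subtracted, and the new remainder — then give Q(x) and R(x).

Q(x) = −8x⁴ + 5x³ + 6x² − 5x − 7; R(x) = −1

Step 1: lead(16x⁵ − 74x⁴ + 28x³ + 58x² − 26x − 57) ÷ lead(D) = 16x⁵ ÷ −2x = −8x⁴. Subtract (−8x⁴)·D = 16x⁵ − 64x⁴. Remainder: −10x⁴ + 28x³ + 58x² − 26x − 57.
Step 2: lead(−10x⁴ + 28x³ + 58x² − 26x − 57) ÷ lead(D) = −10x⁴ ÷ −2x = 5x³. Subtract (5x³)·D = −10x⁴ + 40x³. Remainder: −12x³ + 58x² − 26x − 57.
Step 3: lead(−12x³ + 58x² − 26x − 57) ÷ lead(D) = −12x³ ÷ −2x = 6x². Subtract (6x²)·D = −12x³ + 48x². Remainder: 10x² − 26x − 57.
Step 4: lead(10x² − 26x − 57) ÷ lead(D) = 10x² ÷ −2x = −5x. Subtract (−5x)·D = 10x² − 40x. Remainder: 14x − 57.
Step 5: lead(14x − 57) ÷ lead(D) = 14x ÷ −2x = −7. Subtract (−7)·D = 14x − 56. Remainder: −1.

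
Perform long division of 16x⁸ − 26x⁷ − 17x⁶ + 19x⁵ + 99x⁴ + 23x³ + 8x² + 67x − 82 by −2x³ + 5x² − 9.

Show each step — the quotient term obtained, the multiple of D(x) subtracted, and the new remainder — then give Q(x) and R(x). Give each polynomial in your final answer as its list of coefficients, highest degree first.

Step 1: lead(16x⁸ − 26x⁷ − 17x⁶ + 19x⁵ + 99x⁴ + 23x³ + 8x² + 67x − 82) ÷ lead(D) = 16x⁸ ÷ −2x³ = −8x⁵. Subtract (−8x⁵)·D = 16x⁸ − 40x⁷ + 72x⁵. Remainder: 14x⁷ − 17x⁶ − 53x⁵ + 99x⁴ + 23x³ + 8x² + 67x − 82.
Step 2: lead(14x⁷ − 17x⁶ − 53x⁵ + 99x⁴ + 23x³ + 8x² + 67x − 82) ÷ lead(D) = 14x⁷ ÷ −2x³ = −7x⁴. Subtract (−7x⁴)·D = 14x⁷ − 35x⁶ + 63x⁴. Remainder: 18x⁶ − 53x⁵ + 36x⁴ + 23x³ + 8x² + 67x − 82.
Step 3: lead(18x⁶ − 53x⁵ + 36x⁴ + 23x³ + 8x² + 67x − 82) ÷ lead(D) = 18x⁶ ÷ −2x³ = −9x³. Subtract (−9x³)·D = 18x⁶ − 45x⁵ + 81x³. Remainder: −8x⁵ + 36x⁴ − 58x³ + 8x² + 67x − 82.
Step 4: lead(−8x⁵ + 36x⁴ − 58x³ + 8x² + 67x − 82) ÷ lead(D) = −8x⁵ ÷ −2x³ = 4x². Subtract (4x²)·D = −8x⁵ + 20x⁴ − 36x². Remainder: 16x⁴ − 58x³ + 44x² + 67x − 82.
Step 5: lead(16x⁴ − 58x³ + 44x² + 67x − 82) ÷ lead(D) = 16x⁴ ÷ −2x³ = −8x. Subtract (−8x)·D = 16x⁴ − 40x³ + 72x. Remainder: −18x³ + 44x² − 5x − 82.
Step 6: lead(−18x³ + 44x² − 5x − 82) ÷ lead(D) = −18x³ ÷ −2x³ = 9. Subtract (9)·D = −18x³ + 45x² − 81. Remainder: −x² − 5x − 1.

Q = [-8, -7, -9, 4, -8, 9]; R = [-1, -5, -1]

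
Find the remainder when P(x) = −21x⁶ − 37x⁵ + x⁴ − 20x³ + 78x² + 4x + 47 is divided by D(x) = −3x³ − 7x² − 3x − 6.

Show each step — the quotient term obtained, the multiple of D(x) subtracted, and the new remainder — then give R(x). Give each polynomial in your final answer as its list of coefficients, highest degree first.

R = [4, -8, -1]

Step 1: lead(−21x⁶ − 37x⁵ + x⁴ − 20x³ + 78x² + 4x + 47) ÷ lead(D) = −21x⁶ ÷ −3x³ = 7x³. Subtract (7x³)·D = −21x⁶ − 49x⁵ − 21x⁴ − 42x³. Remainder: 12x⁵ + 22x⁴ + 22x³ + 78x² + 4x + 47.
Step 2: lead(12x⁵ + 22x⁴ + 22x³ + 78x² + 4x + 47) ÷ lead(D) = 12x⁵ ÷ −3x³ = −4x². Subtract (−4x²)·D = 12x⁵ + 28x⁴ + 12x³ + 24x². Remainder: −6x⁴ + 10x³ + 54x² + 4x + 47.
Step 3: lead(−6x⁴ + 10x³ + 54x² + 4x + 47) ÷ lead(D) = −6x⁴ ÷ −3x³ = 2x. Subtract (2x)·D = −6x⁴ − 14x³ − 6x² − 12x. Remainder: 24x³ + 60x² + 16x + 47.
Step 4: lead(24x³ + 60x² + 16x + 47) ÷ lead(D) = 24x³ ÷ −3x³ = −8. Subtract (−8)·D = 24x³ + 56x² + 24x + 48. Remainder: 4x² − 8x − 1.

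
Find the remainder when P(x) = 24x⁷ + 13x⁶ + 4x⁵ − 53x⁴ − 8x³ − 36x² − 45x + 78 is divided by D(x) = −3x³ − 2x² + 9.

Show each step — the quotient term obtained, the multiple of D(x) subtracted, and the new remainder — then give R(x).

R(x) = −3

Step 1: lead(24x⁷ + 13x⁶ + 4x⁵ − 53x⁴ − 8x³ − 36x² − 45x + 78) ÷ lead(D) = 24x⁷ ÷ −3x³ = −8x⁴. Subtract (−8x⁴)·D = 24x⁷ + 16x⁶ − 72x⁴. Remainder: −3x⁶ + 4x⁵ + 19x⁴ − 8x³ − 36x² − 45x + 78.
Step 2: lead(−3x⁶ + 4x⁵ + 19x⁴ − 8x³ − 36x² − 45x + 78) ÷ lead(D) = −3x⁶ ÷ −3x³ = x³. Subtract (x³)·D = −3x⁶ − 2x⁵ + 9x³. Remainder: 6x⁵ + 19x⁴ − 17x³ − 36x² − 45x + 78.
Step 3: lead(6x⁵ + 19x⁴ − 17x³ − 36x² − 45x + 78) ÷ lead(D) = 6x⁵ ÷ −3x³ = −2x². Subtract (−2x²)·D = 6x⁵ + 4x⁴ − 18x². Remainder: 15x⁴ − 17x³ − 18x² − 45x + 78.
Step 4: lead(15x⁴ − 17x³ − 18x² − 45x + 78) ÷ lead(D) = 15x⁴ ÷ −3x³ = −5x. Subtract (−5x)·D = 15x⁴ + 10x³ − 45x. Remainder: −27x³ − 18x² + 78.
Step 5: lead(−27x³ − 18x² + 78) ÷ lead(D) = −27x³ ÷ −3x³ = 9. Subtract (9)·D = −27x³ − 18x² + 81. Remainder: −3.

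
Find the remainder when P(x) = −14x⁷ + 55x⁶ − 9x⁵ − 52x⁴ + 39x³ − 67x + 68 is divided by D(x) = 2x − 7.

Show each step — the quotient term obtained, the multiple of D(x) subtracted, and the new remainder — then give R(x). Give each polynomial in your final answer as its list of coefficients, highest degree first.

R = [5]

Step 1: lead(−14x⁷ + 55x⁶ − 9x⁵ − 52x⁴ + 39x³ − 67x + 68) ÷ lead(D) = −14x⁷ ÷ 2x = −7x⁶. Subtract (−7x⁶)·D = −14x⁷ + 49x⁶. Remainder: 6x⁶ − 9x⁵ − 52x⁴ + 39x³ − 67x + 68.
Step 2: lead(6x⁶ − 9x⁵ − 52x⁴ + 39x³ − 67x + 68) ÷ lead(D) = 6x⁶ ÷ 2x = 3x⁵. Subtract (3x⁵)·D = 6x⁶ − 21x⁵. Remainder: 12x⁵ − 52x⁴ + 39x³ − 67x + 68.
Step 3: lead(12x⁵ − 52x⁴ + 39x³ − 67x + 68) ÷ lead(D) = 12x⁵ ÷ 2x = 6x⁴. Subtract (6x⁴)·D = 12x⁵ − 42x⁴. Remainder: −10x⁴ + 39x³ − 67x + 68.
Step 4: lead(−10x⁴ + 39x³ − 67x + 68) ÷ lead(D) = −10x⁴ ÷ 2x = −5x³. Subtract (−5x³)·D = −10x⁴ + 35x³. Remainder: 4x³ − 67x + 68.
Step 5: lead(4x³ − 67x + 68) ÷ lead(D) = 4x³ ÷ 2x = 2x². Subtract (2x²)·D = 4x³ − 14x². Remainder: 14x² − 67x + 68.
Step 6: lead(14x² − 67x + 68) ÷ lead(D) = 14x² ÷ 2x = 7x. Subtract (7x)·D = 14x² − 49x. Remainder: −18x + 68.
Step 7: lead(−18x + 68) ÷ lead(D) = −18x ÷ 2x = −9. Subtract (−9)·D = −18x + 63. Remainder: 5.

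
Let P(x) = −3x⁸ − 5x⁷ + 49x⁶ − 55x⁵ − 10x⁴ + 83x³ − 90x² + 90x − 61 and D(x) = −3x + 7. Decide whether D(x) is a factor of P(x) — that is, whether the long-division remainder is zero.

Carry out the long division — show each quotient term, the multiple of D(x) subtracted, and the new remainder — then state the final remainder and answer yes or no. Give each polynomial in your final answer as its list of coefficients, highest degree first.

R = [2], so D(x) is not a factor of P(x). no

Step 1: lead(−3x⁸ − 5x⁷ + 49x⁶ − 55x⁵ − 10x⁴ + 83x³ − 90x² + 90x − 61) ÷ lead(D) = −3x⁸ ÷ −3x = x⁷. Subtract (x⁷)·D = −3x⁸ + 7x⁷. Remainder: −12x⁷ + 49x⁶ − 55x⁵ − 10x⁴ + 83x³ − 90x² + 90x − 61.
Step 2: lead(−12x⁷ + 49x⁶ − 55x⁵ − 10x⁴ + 83x³ − 90x² + 90x − 61) ÷ lead(D) = −12x⁷ ÷ −3x = 4x⁶. Subtract (4x⁶)·D = −12x⁷ + 28x⁶. Remainder: 21x⁶ − 55x⁵ − 10x⁴ + 83x³ − 90x² + 90x − 61.
Step 3: lead(21x⁶ − 55x⁵ − 10x⁴ + 83x³ − 90x² + 90x − 61) ÷ lead(D) = 21x⁶ ÷ −3x = −7x⁵. Subtract (−7x⁵)·D = 21x⁶ − 49x⁵. Remainder: −6x⁵ − 10x⁴ + 83x³ − 90x² + 90x − 61.
Step 4: lead(−6x⁵ − 10x⁴ + 83x³ − 90x² + 90x − 61) ÷ lead(D) = −6x⁵ ÷ −3x = 2x⁴. Subtract (2x⁴)·D = −6x⁵ + 14x⁴. Remainder: −24x⁴ + 83x³ − 90x² + 90x − 61.
Step 5: lead(−24x⁴ + 83x³ − 90x² + 90x − 61) ÷ lead(D) = −24x⁴ ÷ −3x = 8x³. Subtract (8x³)·D = −24x⁴ + 56x³. Remainder: 27x³ − 90x² + 90x − 61.
Step 6: lead(27x³ − 90x² + 90x − 61) ÷ lead(D) = 27x³ ÷ −3x = −9x². Subtract (−9x²)·D = 27x³ − 63x². Remainder: −27x² + 90x − 61.
Step 7: lead(−27x² + 90x − 61) ÷ lead(D) = −27x² ÷ −3x = 9x. Subtract (9x)·D = −27x² + 63x. Remainder: 27x − 61.
Step 8: lead(27x − 61) ÷ lead(D) = 27x ÷ −3x = −9. Subtract (−9)·D = 27x − 63. Remainder: 2.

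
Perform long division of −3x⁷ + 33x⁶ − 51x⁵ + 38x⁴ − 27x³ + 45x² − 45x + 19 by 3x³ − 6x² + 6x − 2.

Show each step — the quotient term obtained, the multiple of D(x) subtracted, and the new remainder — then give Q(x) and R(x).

Step 1: lead(−3x⁷ + 33x⁶ − 51x⁵ + 38x⁴ − 27x³ + 45x² − 45x + 19) ÷ lead(D) = −3x⁷ ÷ 3x³ = −x⁴. Subtract (−x⁴)·D = −3x⁷ + 6x⁶ − 6x⁵ + 2x⁴. Remainder: 27x⁶ − 45x⁵ + 36x⁴ − 27x³ + 45x² − 45x + 19.
Step 2: lead(27x⁶ − 45x⁵ + 36x⁴ − 27x³ + 45x² − 45x + 19) ÷ lead(D) = 27x⁶ ÷ 3x³ = 9x³. Subtract (9x³)·D = 27x⁶ − 54x⁵ + 54x⁴ − 18x³. Remainder: 9x⁵ − 18x⁴ − 9x³ + 45x² − 45x + 19.
Step 3: lead(9x⁵ − 18x⁴ − 9x³ + 45x² − 45x + 19) ÷ lead(D) = 9x⁵ ÷ 3x³ = 3x². Subtract (3x²)·D = 9x⁵ − 18x⁴ + 18x³ − 6x². Remainder: −27x³ + 51x² − 45x + 19.
Step 4: lead(−27x³ + 51x² − 45x + 19) ÷ lead(D) = −27x³ ÷ 3x³ = −9. Subtract (−9)·D = −27x³ + 54x² − 54x + 18. Remainder: −3x² + 9x + 1.

Q(x) = −x⁴ + 9x³ + 3x² − 9; R(x) = −3x² + 9x + 1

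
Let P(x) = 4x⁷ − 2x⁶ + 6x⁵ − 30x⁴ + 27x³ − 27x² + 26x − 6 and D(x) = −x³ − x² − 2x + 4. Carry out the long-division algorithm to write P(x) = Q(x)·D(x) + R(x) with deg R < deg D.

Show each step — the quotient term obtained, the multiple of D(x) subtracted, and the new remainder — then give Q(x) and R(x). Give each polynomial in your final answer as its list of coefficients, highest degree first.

Step 1: lead(4x⁷ − 2x⁶ + 6x⁵ − 30x⁴ + 27x³ − 27x² + 26x − 6) ÷ lead(D) = 4x⁷ ÷ −x³ = −4x⁴. Subtract (−4x⁴)·D = 4x⁷ + 4x⁶ + 8x⁵ − 16x⁴. Remainder: −6x⁶ − 2x⁵ − 14x⁴ + 27x³ − 27x² + 26x − 6.
Step 2: lead(−6x⁶ − 2x⁵ − 14x⁴ + 27x³ − 27x² + 26x − 6) ÷ lead(D) = −6x⁶ ÷ −x³ = 6x³. Subtract (6x³)·D = −6x⁶ − 6x⁵ − 12x⁴ + 24x³. Remainder: 4x⁵ − 2x⁴ + 3x³ − 27x² + 26x − 6.
Step 3: lead(4x⁵ − 2x⁴ + 3x³ − 27x² + 26x − 6) ÷ lead(D) = 4x⁵ ÷ −x³ = −4x². Subtract (−4x²)·D = 4x⁵ + 4x⁴ + 8x³ − 16x². Remainder: −6x⁴ − 5x³ − 11x² + 26x − 6.
Step 4: lead(−6x⁴ − 5x³ − 11x² + 26x − 6) ÷ lead(D) = −6x⁴ ÷ −x³ = 6x. Subtract (6x)·D = −6x⁴ − 6x³ − 12x² + 24x. Remainder: x³ + x² + 2x − 6.
Step 5: lead(x³ + x² + 2x − 6) ÷ lead(D) = x³ ÷ −x³ = −1. Subtract (−1)·D = x³ + x² + 2x − 4. Remainder: −2.

Q = [-4, 6, -4, 6, -1]; R = [-2]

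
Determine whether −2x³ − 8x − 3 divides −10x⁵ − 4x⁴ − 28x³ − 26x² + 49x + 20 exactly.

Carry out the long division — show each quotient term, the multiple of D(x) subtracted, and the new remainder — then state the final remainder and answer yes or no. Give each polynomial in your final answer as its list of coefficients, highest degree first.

R = [5, 7, 2], so D(x) is not a factor of P(x). no

Step 1: lead(−10x⁵ − 4x⁴ − 28x³ − 26x² + 49x + 20) ÷ lead(D) = −10x⁵ ÷ −2x³ = 5x². Subtract (5x²)·D = −10x⁵ − 40x³ − 15x². Remainder: −4x⁴ + 12x³ − 11x² + 49x + 20.
Step 2: lead(−4x⁴ + 12x³ − 11x² + 49x + 20) ÷ lead(D) = −4x⁴ ÷ −2x³ = 2x. Subtract (2x)·D = −4x⁴ − 16x² − 6x. Remainder: 12x³ + 5x² + 55x + 20.
Step 3: lead(12x³ + 5x² + 55x + 20) ÷ lead(D) = 12x³ ÷ −2x³ = −6. Subtract (−6)·D = 12x³ + 48x + 18. Remainder: 5x² + 7x + 2.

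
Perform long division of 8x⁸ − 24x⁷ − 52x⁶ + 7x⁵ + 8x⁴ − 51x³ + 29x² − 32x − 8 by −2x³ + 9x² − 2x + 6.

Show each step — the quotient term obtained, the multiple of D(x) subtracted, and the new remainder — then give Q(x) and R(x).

Q(x) = −4x⁵ − 6x⁴ + 3x³ + 4x² − 7x − 1; R(x) = 8x − 2

Step 1: lead(8x⁸ − 24x⁷ − 52x⁶ + 7x⁵ + 8x⁴ − 51x³ + 29x² − 32x − 8) ÷ lead(D) = 8x⁸ ÷ −2x³ = −4x⁵. Subtract (−4x⁵)·D = 8x⁸ − 36x⁷ + 8x⁶ − 24x⁵. Remainder: 12x⁷ − 60x⁶ + 31x⁵ + 8x⁴ − 51x³ + 29x² − 32x − 8.
Step 2: lead(12x⁷ − 60x⁶ + 31x⁵ + 8x⁴ − 51x³ + 29x² − 32x − 8) ÷ lead(D) = 12x⁷ ÷ −2x³ = −6x⁴. Subtract (−6x⁴)·D = 12x⁷ − 54x⁶ + 12x⁵ − 36x⁴. Remainder: −6x⁶ + 19x⁵ + 44x⁴ − 51x³ + 29x² − 32x − 8.
Step 3: lead(−6x⁶ + 19x⁵ + 44x⁴ − 51x³ + 29x² − 32x − 8) ÷ lead(D) = −6x⁶ ÷ −2x³ = 3x³. Subtract (3x³)·D = −6x⁶ + 27x⁵ − 6x⁴ + 18x³. Remainder: −8x⁵ + 50x⁴ − 69x³ + 29x² − 32x − 8.
Step 4: lead(−8x⁵ + 50x⁴ − 69x³ + 29x² − 32x − 8) ÷ lead(D) = −8x⁵ ÷ −2x³ = 4x². Subtract (4x²)·D = −8x⁵ + 36x⁴ − 8x³ + 24x². Remainder: 14x⁴ − 61x³ + 5x² − 32x − 8.
Step 5: lead(14x⁴ − 61x³ + 5x² − 32x − 8) ÷ lead(D) = 14x⁴ ÷ −2x³ = −7x. Subtract (−7x)·D = 14x⁴ − 63x³ + 14x² − 42x. Remainder: 2x³ − 9x² + 10x − 8.
Step 6: lead(2x³ − 9x² + 10x − 8) ÷ lead(D) = 2x³ ÷ −2x³ = −1. Subtract (−1)·D = 2x³ − 9x² + 2x − 6. Remainder: 8x − 2.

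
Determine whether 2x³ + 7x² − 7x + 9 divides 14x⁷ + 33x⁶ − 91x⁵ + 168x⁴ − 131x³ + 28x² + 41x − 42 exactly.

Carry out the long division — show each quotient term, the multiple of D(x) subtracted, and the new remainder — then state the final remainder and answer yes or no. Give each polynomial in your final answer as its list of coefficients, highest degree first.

Step 1: lead(14x⁷ + 33x⁶ − 91x⁵ + 168x⁴ − 131x³ + 28x² + 41x − 42) ÷ lead(D) = 14x⁷ ÷ 2x³ = 7x⁴. Subtract (7x⁴)·D = 14x⁷ + 49x⁶ − 49x⁵ + 63x⁴. Remainder: −16x⁶ − 42x⁵ + 105x⁴ − 131x³ + 28x² + 41x − 42.
Step 2: lead(−16x⁶ − 42x⁵ + 105x⁴ − 131x³ + 28x² + 41x − 42) ÷ lead(D) = −16x⁶ ÷ 2x³ = −8x³. Subtract (−8x³)·D = −16x⁶ − 56x⁵ + 56x⁴ − 72x³. Remainder: 14x⁵ + 49x⁴ − 59x³ + 28x² + 41x − 42.
Step 3: lead(14x⁵ + 49x⁴ − 59x³ + 28x² + 41x − 42) ÷ lead(D) = 14x⁵ ÷ 2x³ = 7x². Subtract (7x²)·D = 14x⁵ + 49x⁴ − 49x³ + 63x². Remainder: −10x³ − 35x² + 41x − 42.
Step 4: lead(−10x³ − 35x² + 41x − 42) ÷ lead(D) = −10x³ ÷ 2x³ = −5. Subtract (−5)·D = −10x³ − 35x² + 35x − 45. Remainder: 6x + 3.

R = [6, 3], so D(x) is not a factor of P(x). no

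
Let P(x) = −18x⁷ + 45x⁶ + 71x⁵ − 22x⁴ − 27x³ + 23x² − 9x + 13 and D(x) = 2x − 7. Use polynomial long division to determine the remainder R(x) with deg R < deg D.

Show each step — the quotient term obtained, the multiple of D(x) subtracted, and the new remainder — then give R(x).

Step 1: lead(−18x⁷ + 45x⁶ + 71x⁵ − 22x⁴ − 27x³ + 23x² − 9x + 13) ÷ lead(D) = −18x⁷ ÷ 2x = −9x⁶. Subtract (−9x⁶)·D = −18x⁷ + 63x⁶. Remainder: −18x⁶ + 71x⁵ − 22x⁴ − 27x³ + 23x² − 9x + 13.
Step 2: lead(−18x⁶ + 71x⁵ − 22x⁴ − 27x³ + 23x² − 9x + 13) ÷ lead(D) = −18x⁶ ÷ 2x = −9x⁵. Subtract (−9x⁵)·D = −18x⁶ + 63x⁵. Remainder: 8x⁵ − 22x⁴ − 27x³ + 23x² − 9x + 13.
Step 3: lead(8x⁵ − 22x⁴ − 27x³ + 23x² − 9x + 13) ÷ lead(D) = 8x⁵ ÷ 2x = 4x⁴. Subtract (4x⁴)·D = 8x⁵ − 28x⁴. Remainder: 6x⁴ − 27x³ + 23x² − 9x + 13.
Step 4: lead(6x⁴ − 27x³ + 23x² − 9x + 13) ÷ lead(D) = 6x⁴ ÷ 2x = 3x³. Subtract (3x³)·D = 6x⁴ − 21x³. Remainder: −6x³ + 23x² − 9x + 13.
Step 5: lead(−6x³ + 23x² − 9x + 13) ÷ lead(D) = −6x³ ÷ 2x = −3x². Subtract (−3x²)·D = −6x³ + 21x². Remainder: 2x² − 9x + 13.
Step 6: lead(2x² − 9x + 13) ÷ lead(D) = 2x² ÷ 2x = x. Subtract (x)·D = 2x² − 7x. Remainder: −2x + 13.
Step 7: lead(−2x + 13) ÷ lead(D) = −2x ÷ 2x = −1. Subtract (−1)·D = −2x + 7. Remainder: 6.

R(x) = 6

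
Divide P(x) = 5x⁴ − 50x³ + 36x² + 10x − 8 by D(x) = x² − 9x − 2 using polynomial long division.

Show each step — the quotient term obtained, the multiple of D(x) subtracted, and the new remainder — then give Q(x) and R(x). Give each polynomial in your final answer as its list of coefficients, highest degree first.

Q = [5, -5, 1]; R = [9, -6]

Step 1: lead(5x⁴ − 50x³ + 36x² + 10x − 8) ÷ lead(D) = 5x⁴ ÷ x² = 5x². Subtract (5x²)·D = 5x⁴ − 45x³ − 10x². Remainder: −5x³ + 46x² + 10x − 8.
Step 2: lead(−5x³ + 46x² + 10x − 8) ÷ lead(D) = −5x³ ÷ x² = −5x. Subtract (−5x)·D = −5x³ + 45x² + 10x. Remainder: x² − 8.
Step 3: lead(x² − 8) ÷ lead(D) = x² ÷ x² = 1. Subtract (1)·D = x² − 9x − 2. Remainder: 9x − 6.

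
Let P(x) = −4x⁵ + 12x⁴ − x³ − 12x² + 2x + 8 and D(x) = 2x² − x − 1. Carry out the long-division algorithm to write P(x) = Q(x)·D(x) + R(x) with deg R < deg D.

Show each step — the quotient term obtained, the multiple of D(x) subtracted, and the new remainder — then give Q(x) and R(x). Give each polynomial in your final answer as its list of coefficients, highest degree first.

Step 1: lead(−4x⁵ + 12x⁴ − x³ − 12x² + 2x + 8) ÷ lead(D) = −4x⁵ ÷ 2x² = −2x³. Subtract (−2x³)·D = −4x⁵ + 2x⁴ + 2x³. Remainder: 10x⁴ − 3x³ − 12x² + 2x + 8.
Step 2: lead(10x⁴ − 3x³ − 12x² + 2x + 8) ÷ lead(D) = 10x⁴ ÷ 2x² = 5x². Subtract (5x²)·D = 10x⁴ − 5x³ − 5x². Remainder: 2x³ − 7x² + 2x + 8.
Step 3: lead(2x³ − 7x² + 2x + 8) ÷ lead(D) = 2x³ ÷ 2x² = x. Subtract (x)·D = 2x³ − x² − x. Remainder: −6x² + 3x + 8.
Step 4: lead(−6x² + 3x + 8) ÷ lead(D) = −6x² ÷ 2x² = −3. Subtract (−3)·D = −6x² + 3x + 3. Remainder: 5.

Q = [-2, 5, 1, -3]; R = [5]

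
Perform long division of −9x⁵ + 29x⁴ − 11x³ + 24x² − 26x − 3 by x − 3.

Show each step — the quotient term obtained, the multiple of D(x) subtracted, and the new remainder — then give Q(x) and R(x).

Q(x) = −9x⁴ + 2x³ − 5x² + 9x + 1; R(x) = 0

Step 1: lead(−9x⁵ + 29x⁴ − 11x³ + 24x² − 26x − 3) ÷ lead(D) = −9x⁵ ÷ x = −9x⁴. Subtract (−9x⁴)·D = −9x⁵ + 27x⁴. Remainder: 2x⁴ − 11x³ + 24x² − 26x − 3.
Step 2: lead(2x⁴ − 11x³ + 24x² − 26x − 3) ÷ lead(D) = 2x⁴ ÷ x = 2x³. Subtract (2x³)·D = 2x⁴ − 6x³. Remainder: −5x³ + 24x² − 26x − 3.
Step 3: lead(−5x³ + 24x² − 26x − 3) ÷ lead(D) = −5x³ ÷ x = −5x². Subtract (−5x²)·D = −5x³ + 15x². Remainder: 9x² − 26x − 3.
Step 4: lead(9x² − 26x − 3) ÷ lead(D) = 9x² ÷ x = 9x. Subtract (9x)·D = 9x² − 27x. Remainder: x − 3.
Step 5: lead(x − 3) ÷ lead(D) = x ÷ x = 1. Subtract (1)·D = x − 3. Remainder: 0.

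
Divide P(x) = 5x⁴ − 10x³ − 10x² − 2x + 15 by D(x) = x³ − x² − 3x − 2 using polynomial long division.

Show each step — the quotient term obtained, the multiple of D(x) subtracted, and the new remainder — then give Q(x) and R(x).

Step 1: lead(5x⁴ − 10x³ − 10x² − 2x + 15) ÷ lead(D) = 5x⁴ ÷ x³ = 5x. Subtract (5x)·D = 5x⁴ − 5x³ − 15x² − 10x. Remainder: −5x³ + 5x² + 8x + 15.
Step 2: lead(−5x³ + 5x² + 8x + 15) ÷ lead(D) = −5x³ ÷ x³ = −5. Subtract (−5)·D = −5x³ + 5x² + 15x + 10. Remainder: −7x + 5.

Q(x) = 5x − 5; R(x) = −7x + 5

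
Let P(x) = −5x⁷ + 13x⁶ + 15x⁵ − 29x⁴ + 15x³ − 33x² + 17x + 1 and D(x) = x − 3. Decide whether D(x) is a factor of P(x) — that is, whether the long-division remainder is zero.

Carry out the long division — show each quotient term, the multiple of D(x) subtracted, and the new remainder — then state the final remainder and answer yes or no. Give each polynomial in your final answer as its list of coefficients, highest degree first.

R = [-2], so D(x) is not a factor of P(x). no

Step 1: lead(−5x⁷ + 13x⁶ + 15x⁵ − 29x⁴ + 15x³ − 33x² + 17x + 1) ÷ lead(D) = −5x⁷ ÷ x = −5x⁶. Subtract (−5x⁶)·D = −5x⁷ + 15x⁶. Remainder: −2x⁶ + 15x⁵ − 29x⁴ + 15x³ − 33x² + 17x + 1.
Step 2: lead(−2x⁶ + 15x⁵ − 29x⁴ + 15x³ − 33x² + 17x + 1) ÷ lead(D) = −2x⁶ ÷ x = −2x⁵. Subtract (−2x⁵)·D = −2x⁶ + 6x⁵. Remainder: 9x⁵ − 29x⁴ + 15x³ − 33x² + 17x + 1.
Step 3: lead(9x⁵ − 29x⁴ + 15x³ − 33x² + 17x + 1) ÷ lead(D) = 9x⁵ ÷ x = 9x⁴. Subtract (9x⁴)·D = 9x⁵ − 27x⁴. Remainder: −2x⁴ + 15x³ − 33x² + 17x + 1.
Step 4: lead(−2x⁴ + 15x³ − 33x² + 17x + 1) ÷ lead(D) = −2x⁴ ÷ x = −2x³. Subtract (−2x³)·D = −2x⁴ + 6x³. Remainder: 9x³ − 33x² + 17x + 1.
Step 5: lead(9x³ − 33x² + 17x + 1) ÷ lead(D) = 9x³ ÷ x = 9x². Subtract (9x²)·D = 9x³ − 27x². Remainder: −6x² + 17x + 1.
Step 6: lead(−6x² + 17x + 1) ÷ lead(D) = −6x² ÷ x = −6x. Subtract (−6x)·D = −6x² + 18x. Remainder: −x + 1.
Step 7: lead(−x + 1) ÷ lead(D) = −x ÷ x = −1. Subtract (−1)·D = −x + 3. Remainder: −2.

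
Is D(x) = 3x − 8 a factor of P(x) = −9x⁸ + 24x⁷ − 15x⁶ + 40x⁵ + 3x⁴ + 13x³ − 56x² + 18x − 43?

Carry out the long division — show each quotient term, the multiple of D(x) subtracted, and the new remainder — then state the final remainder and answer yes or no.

Step 1: lead(−9x⁸ + 24x⁷ − 15x⁶ + 40x⁵ + 3x⁴ + 13x³ − 56x² + 18x − 43) ÷ lead(D) = −9x⁸ ÷ 3x = −3x⁷. Subtract (−3x⁷)·D = −9x⁸ + 24x⁷. Remainder: −15x⁶ + 40x⁵ + 3x⁴ + 13x³ − 56x² + 18x − 43.
Step 2: lead(−15x⁶ + 40x⁵ + 3x⁴ + 13x³ − 56x² + 18x − 43) ÷ lead(D) = −15x⁶ ÷ 3x = −5x⁵. Subtract (−5x⁵)·D = −15x⁶ + 40x⁵. Remainder: 3x⁴ + 13x³ − 56x² + 18x − 43.
Step 3: lead(3x⁴ + 13x³ − 56x² + 18x − 43) ÷ lead(D) = 3x⁴ ÷ 3x = x³. Subtract (x³)·D = 3x⁴ − 8x³. Remainder: 21x³ − 56x² + 18x − 43.
Step 4: lead(21x³ − 56x² + 18x − 43) ÷ lead(D) = 21x³ ÷ 3x = 7x². Subtract (7x²)·D = 21x³ − 56x². Remainder: 18x − 43.
Step 5: lead(18x − 43) ÷ lead(D) = 18x ÷ 3x = 6. Subtract (6)·D = 18x − 48. Remainder: 5.

R(x) = 5, so D(x) is not a factor of P(x). no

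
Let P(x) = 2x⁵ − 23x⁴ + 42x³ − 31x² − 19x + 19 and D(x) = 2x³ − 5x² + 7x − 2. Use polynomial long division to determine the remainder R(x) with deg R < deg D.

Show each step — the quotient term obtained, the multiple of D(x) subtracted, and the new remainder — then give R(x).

Step 1: lead(2x⁵ − 23x⁴ + 42x³ − 31x² − 19x + 19) ÷ lead(D) = 2x⁵ ÷ 2x³ = x². Subtract (x²)·D = 2x⁵ − 5x⁴ + 7x³ − 2x². Remainder: −18x⁴ + 35x³ − 29x² − 19x + 19.
Step 2: lead(−18x⁴ + 35x³ − 29x² − 19x + 19) ÷ lead(D) = −18x⁴ ÷ 2x³ = −9x. Subtract (−9x)·D = −18x⁴ + 45x³ − 63x² + 18x. Remainder: −10x³ + 34x² − 37x + 19.
Step 3: lead(−10x³ + 34x² − 37x + 19) ÷ lead(D) = −10x³ ÷ 2x³ = −5. Subtract (−5)·D = −10x³ + 25x² − 35x + 10. Remainder: 9x² − 2x + 9.

R(x) = 9x² − 2x + 9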